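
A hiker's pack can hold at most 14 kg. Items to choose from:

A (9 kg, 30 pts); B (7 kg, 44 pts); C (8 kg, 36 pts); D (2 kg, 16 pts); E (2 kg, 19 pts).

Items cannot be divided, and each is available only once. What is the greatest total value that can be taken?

79 pts

Check high-value combinations within 14 kg:
- B+D+E: weight 7+2+2=11, value 44+16+19=79
- C+D+E: weight 8+2+2=12, value 36+16+19=71
- A+D+E: weight 9+2+2=13, value 30+16+19=65
- B+E: weight 7+2=9, value 44+19=63
Best: 79 pts.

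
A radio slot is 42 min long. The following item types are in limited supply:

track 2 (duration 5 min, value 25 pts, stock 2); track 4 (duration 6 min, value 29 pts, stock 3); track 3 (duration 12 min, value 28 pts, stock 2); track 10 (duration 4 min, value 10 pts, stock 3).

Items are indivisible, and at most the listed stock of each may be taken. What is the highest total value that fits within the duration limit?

167 pts

Best selections within duration 42 and stock limits:
- 2×track 2 + 3×track 4 + 3×track 10: duration 40, value 167
- 2×track 2 + 3×track 4 + 1×track 3: duration 40, value 165
Best: 167 pts.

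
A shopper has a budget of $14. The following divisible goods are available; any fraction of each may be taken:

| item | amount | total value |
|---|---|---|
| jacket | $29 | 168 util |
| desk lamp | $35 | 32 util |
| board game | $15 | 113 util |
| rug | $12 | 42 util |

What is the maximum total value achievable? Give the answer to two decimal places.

Take in order of value per unit:
- board game (113/15 per unit): 14 of 15 → value 14×113/15 = 105.4667, running total 105.47
Total 105.47.

105.47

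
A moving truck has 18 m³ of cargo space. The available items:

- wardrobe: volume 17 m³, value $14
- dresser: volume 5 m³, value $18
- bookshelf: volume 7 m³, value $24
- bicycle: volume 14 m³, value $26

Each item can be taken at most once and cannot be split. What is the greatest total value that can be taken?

$42

Check high-value combinations within 18 m³:
- dresser+bookshelf: volume 5+7=12, value 18+24=42
- bicycle: volume 14, value 26
- bookshelf: volume 7, value 24
Best: $42.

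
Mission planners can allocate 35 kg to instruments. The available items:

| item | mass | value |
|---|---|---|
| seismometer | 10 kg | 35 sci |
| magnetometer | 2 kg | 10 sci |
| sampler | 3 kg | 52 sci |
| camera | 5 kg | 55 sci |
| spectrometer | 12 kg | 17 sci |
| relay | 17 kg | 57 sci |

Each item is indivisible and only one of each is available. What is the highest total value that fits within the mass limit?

199 sci

Check high-value combinations within 35 kg:
- seismometer+sampler+camera+relay: mass 10+3+5+17=35, value 35+52+55+57=199
- magnetometer+sampler+camera+relay: mass 2+3+5+17=27, value 10+52+55+57=174
- seismometer+magnetometer+sampler+camera+spectrometer: mass 10+2+3+5+12=32, value 35+10+52+55+17=169
- sampler+camera+relay: mass 3+5+17=25, value 52+55+57=164
Best: 199 sci.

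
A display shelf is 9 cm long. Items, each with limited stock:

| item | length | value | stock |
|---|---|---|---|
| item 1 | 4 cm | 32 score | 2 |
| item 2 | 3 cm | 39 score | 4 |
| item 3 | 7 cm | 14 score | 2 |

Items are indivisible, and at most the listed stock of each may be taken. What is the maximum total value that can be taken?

Best selections within length 9 and stock limits:
- 3×item 2: length 9, value 117
- 2×item 2: length 6, value 78
Best: 117 score.

117 score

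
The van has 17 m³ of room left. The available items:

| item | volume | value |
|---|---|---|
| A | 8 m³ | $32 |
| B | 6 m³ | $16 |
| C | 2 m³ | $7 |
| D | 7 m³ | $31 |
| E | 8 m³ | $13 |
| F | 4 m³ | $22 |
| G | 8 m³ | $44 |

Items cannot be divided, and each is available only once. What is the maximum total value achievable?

$82

Check high-value combinations within 17 m³:
- C+D+G: volume 2+7+8=17, value 7+31+44=82
- A+G: volume 8+8=16, value 32+44=76
- D+G: volume 7+8=15, value 31+44=75
- C+F+G: volume 2+4+8=14, value 7+22+44=73
- A+C+D: volume 8+2+7=17, value 32+7+31=70
Best: $82.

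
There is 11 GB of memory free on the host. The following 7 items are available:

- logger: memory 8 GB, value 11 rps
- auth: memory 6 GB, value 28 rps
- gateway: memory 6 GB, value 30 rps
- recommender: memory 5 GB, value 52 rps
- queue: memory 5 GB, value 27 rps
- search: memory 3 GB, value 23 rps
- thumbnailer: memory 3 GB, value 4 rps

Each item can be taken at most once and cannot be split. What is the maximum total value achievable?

This is a 0/1 knapsack; check combinations near the capacity.
- gateway+recommender: memory 6+5=11, value 30+52=82
- auth+recommender: memory 6+5=11, value 28+52=80
- recommender+queue: memory 5+5=10, value 52+27=79
Best: 82 rps.

82 rps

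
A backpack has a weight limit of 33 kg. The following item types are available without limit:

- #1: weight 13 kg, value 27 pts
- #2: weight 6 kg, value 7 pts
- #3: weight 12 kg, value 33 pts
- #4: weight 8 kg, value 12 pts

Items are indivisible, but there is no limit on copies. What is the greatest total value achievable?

Best value-per-unit is #3 at 33/12; filling with it alone gives 2×33 = 66.
Optimal mix: 2×#3 + 1×#4 → weight 32, value 78.

78 pts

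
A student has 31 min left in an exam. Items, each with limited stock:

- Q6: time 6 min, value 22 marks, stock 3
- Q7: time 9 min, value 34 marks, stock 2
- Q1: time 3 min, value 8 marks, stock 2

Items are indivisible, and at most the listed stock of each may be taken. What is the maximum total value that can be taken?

Top feasible selections:
- 2×Q6 + 2×Q7: time 30, value 112
- 3×Q6 + 1×Q7 + 1×Q1: time 30, value 108
- 1×Q6 + 2×Q7 + 2×Q1: time 30, value 106
Best: 112 marks.

112 marks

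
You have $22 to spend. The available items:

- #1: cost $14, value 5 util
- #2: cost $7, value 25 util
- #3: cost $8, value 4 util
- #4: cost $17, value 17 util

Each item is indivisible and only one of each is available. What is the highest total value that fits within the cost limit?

30 util

Check high-value combinations within $22:
- #1+#2: cost 14+7=21, value 5+25=30
- #2+#3: cost 7+8=15, value 25+4=29
- #2: cost 7, value 25
Best: 30 util.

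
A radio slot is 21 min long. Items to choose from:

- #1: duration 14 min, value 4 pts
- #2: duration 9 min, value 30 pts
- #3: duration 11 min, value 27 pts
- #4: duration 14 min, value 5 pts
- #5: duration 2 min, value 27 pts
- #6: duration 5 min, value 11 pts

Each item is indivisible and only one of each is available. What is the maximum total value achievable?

Check high-value combinations within 21 min:
- #2+#5+#6: duration 9+2+5=16, value 30+27+11=68
- #3+#5+#6: duration 11+2+5=18, value 27+27+11=65
- #2+#5: duration 9+2=11, value 30+27=57
- #2+#3: duration 9+11=20, value 30+27=57
Best: 68 pts.

68 pts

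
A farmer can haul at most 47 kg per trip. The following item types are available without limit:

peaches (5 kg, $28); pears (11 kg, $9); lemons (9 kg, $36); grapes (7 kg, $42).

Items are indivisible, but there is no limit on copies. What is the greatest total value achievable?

$280

Best value-per-unit is grapes at 42/7; filling with it alone gives 6×42 = 252.
Optimal mix: 1×peaches + 6×grapes → weight 47, value 280.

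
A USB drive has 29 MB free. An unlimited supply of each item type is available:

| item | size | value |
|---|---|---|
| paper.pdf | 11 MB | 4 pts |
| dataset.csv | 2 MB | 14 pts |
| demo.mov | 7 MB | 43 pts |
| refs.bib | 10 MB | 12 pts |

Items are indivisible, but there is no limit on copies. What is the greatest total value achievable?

197 pts

Best value-per-unit is dataset.csv at 14/2; filling with it alone gives 14×14 = 196.
Optimal mix: 11×dataset.csv + 1×demo.mov → size 29, value 197.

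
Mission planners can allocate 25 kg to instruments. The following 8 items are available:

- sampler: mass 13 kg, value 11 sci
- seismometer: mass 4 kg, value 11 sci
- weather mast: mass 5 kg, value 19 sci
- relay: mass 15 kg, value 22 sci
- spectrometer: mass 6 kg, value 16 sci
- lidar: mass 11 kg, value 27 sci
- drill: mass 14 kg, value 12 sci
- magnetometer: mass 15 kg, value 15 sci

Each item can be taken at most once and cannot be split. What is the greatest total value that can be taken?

62 sci

Check high-value combinations within 25 kg:
- weather mast+spectrometer+lidar: mass 5+6+11=22, value 19+16+27=62
- seismometer+weather mast+lidar: mass 4+5+11=20, value 11+19+27=57
- seismometer+spectrometer+lidar: mass 4+6+11=21, value 11+16+27=54
- seismometer+weather mast+relay: mass 4+5+15=24, value 11+19+22=52
Best: 62 sci.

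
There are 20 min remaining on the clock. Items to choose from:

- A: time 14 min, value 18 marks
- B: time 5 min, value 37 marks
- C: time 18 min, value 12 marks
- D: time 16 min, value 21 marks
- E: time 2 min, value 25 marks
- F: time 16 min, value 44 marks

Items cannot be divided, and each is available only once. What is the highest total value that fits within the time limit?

Check high-value combinations within 20 min:
- E+F: time 2+16=18, value 25+44=69
- B+E: time 5+2=7, value 37+25=62
- A+B: time 14+5=19, value 18+37=55
Best: 69 marks.

69 marks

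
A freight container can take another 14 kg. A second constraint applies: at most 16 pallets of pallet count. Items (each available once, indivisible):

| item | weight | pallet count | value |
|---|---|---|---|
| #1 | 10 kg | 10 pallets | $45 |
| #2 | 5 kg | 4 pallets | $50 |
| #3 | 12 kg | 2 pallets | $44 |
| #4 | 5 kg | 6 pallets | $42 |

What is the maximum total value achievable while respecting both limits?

Feasible sets respecting both limits:
- #2+#4: weight 10, pallet count 10, value 92
- #2: weight 5, pallet count 4, value 50
- #1: weight 10, pallet count 10, value 45
- #3: weight 12, pallet count 2, value 44
Best: $92.

$92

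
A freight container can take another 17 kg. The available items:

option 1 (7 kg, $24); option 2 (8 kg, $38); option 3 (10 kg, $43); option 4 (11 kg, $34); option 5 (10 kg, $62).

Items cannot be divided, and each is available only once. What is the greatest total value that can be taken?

This is a 0/1 knapsack; check combinations near the capacity.
- option 1+option 5: weight 7+10=17, value 24+62=86
- option 1+option 3: weight 7+10=17, value 24+43=67
- option 5: weight 10, value 62
Best: $86.

$86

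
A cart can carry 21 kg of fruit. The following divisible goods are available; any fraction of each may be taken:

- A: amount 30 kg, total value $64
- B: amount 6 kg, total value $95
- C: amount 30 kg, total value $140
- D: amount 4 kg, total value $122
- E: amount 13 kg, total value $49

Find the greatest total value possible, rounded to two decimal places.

268.33

Take in order of value per unit:
- D (122/4 per unit): all 4 → value 122, running total 122.00
- B (95/6 per unit): all 6 → value 95, running total 217.00
- C (140/30 per unit): 11 of 30 → value 11×140/30 = 51.3333, running total 268.33
Total 268.33.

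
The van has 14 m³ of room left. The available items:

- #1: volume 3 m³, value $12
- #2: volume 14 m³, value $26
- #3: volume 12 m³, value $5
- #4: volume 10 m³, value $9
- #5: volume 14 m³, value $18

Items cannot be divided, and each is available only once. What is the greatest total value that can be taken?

Check high-value combinations within 14 m³:
- #2: volume 14, value 26
- #1+#4: volume 3+10=13, value 12+9=21
- #5: volume 14, value 18
Best: $26.

$26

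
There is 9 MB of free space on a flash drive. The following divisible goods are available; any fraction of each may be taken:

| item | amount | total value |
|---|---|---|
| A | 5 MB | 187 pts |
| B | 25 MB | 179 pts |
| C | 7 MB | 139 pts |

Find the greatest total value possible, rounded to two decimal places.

Take in order of value per unit:
- A (187/5 per unit): all 5 → value 187, running total 187.00
- C (139/7 per unit): 4 of 7 → value 4×139/7 = 79.4286, running total 266.43
Total 266.43.

266.43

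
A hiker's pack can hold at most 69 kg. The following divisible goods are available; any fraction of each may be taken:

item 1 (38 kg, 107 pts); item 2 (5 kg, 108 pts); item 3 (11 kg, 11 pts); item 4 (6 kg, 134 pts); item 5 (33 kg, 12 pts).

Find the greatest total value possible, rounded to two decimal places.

Take in order of value per unit:
- item 4 (134/6 per unit): all 6 → value 134, running total 134.00
- item 2 (108/5 per unit): all 5 → value 108, running total 242.00
- item 1 (107/38 per unit): all 38 → value 107, running total 349.00
- item 3 (11/11 per unit): all 11 → value 11, running total 360.00
- item 5 (12/33 per unit): 9 of 33 → value 9×12/33 = 3.2727, running total 363.27
Total 363.27.

363.27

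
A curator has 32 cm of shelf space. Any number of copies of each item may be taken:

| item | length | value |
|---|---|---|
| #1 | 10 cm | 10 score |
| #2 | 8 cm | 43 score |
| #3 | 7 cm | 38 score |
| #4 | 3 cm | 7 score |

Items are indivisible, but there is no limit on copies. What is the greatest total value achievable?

Best value-per-unit is #3 at 38/7; filling with it alone gives 4×38 = 152.
Optimal mix: 4×#2 → length 32, value 172.

172 score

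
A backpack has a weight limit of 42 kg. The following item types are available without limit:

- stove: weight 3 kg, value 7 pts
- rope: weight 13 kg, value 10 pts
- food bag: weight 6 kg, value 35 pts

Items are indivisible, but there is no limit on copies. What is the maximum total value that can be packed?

Best value-per-unit is food bag at 35/6, and filling with it alone uses weight 7×6=42. No mix of the others beats 7×35 = 245.

245 pts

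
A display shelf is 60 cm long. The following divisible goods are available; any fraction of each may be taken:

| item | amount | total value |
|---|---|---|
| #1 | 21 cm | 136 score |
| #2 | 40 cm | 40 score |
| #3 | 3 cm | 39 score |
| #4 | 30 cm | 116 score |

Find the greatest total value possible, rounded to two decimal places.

297.00

Take in order of value per unit:
- #3 (39/3 per unit): all 3 → value 39, running total 39.00
- #1 (136/21 per unit): all 21 → value 136, running total 175.00
- #4 (116/30 per unit): all 30 → value 116, running total 291.00
- #2 (40/40 per unit): 6 of 40 → value 6×40/40 = 6.0000, running total 297.00
Total 297.00.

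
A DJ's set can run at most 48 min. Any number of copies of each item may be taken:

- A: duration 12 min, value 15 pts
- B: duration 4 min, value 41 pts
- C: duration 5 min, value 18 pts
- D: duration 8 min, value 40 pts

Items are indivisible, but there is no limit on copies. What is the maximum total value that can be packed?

492 pts

Best value-per-unit is B at 41/4, and filling with it alone uses duration 12×4=48. No mix of the others beats 12×41 = 492.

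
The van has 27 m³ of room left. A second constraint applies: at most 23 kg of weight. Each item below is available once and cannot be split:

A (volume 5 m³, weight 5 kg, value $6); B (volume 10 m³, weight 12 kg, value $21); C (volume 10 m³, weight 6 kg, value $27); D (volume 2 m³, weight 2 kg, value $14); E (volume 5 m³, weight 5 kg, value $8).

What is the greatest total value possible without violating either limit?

$62

Feasible sets respecting both limits:
- B+C+D: volume 22, weight 20, value 62
- B+C+E: volume 25, weight 23, value 56
- A+C+D+E: volume 22, weight 18, value 55
- A+B+C: volume 25, weight 23, value 54
Best: $62.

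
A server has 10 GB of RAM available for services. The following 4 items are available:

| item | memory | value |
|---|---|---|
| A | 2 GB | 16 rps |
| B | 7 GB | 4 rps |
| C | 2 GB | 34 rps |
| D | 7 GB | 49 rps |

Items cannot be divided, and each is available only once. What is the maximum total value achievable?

83 rps

Check high-value combinations within 10 GB:
- C+D: memory 2+7=9, value 34+49=83
- A+D: memory 2+7=9, value 16+49=65
- A+C: memory 2+2=4, value 16+34=50
Best: 83 rps.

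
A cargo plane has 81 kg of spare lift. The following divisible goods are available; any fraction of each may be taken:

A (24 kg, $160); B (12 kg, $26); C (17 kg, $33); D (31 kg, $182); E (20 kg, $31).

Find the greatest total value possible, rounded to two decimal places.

Take in order of value per unit:
- A (160/24 per unit): all 24 → value 160, running total 160.00
- D (182/31 per unit): all 31 → value 182, running total 342.00
- B (26/12 per unit): all 12 → value 26, running total 368.00
- C (33/17 per unit): 14 of 17 → value 14×33/17 = 27.1765, running total 395.18
Total 395.18.

395.18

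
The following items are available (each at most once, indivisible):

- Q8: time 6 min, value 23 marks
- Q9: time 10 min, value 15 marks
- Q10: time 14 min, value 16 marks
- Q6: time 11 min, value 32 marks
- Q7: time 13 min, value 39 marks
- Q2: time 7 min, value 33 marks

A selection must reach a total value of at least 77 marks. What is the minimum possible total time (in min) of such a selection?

Subsets with value ≥ 77, sorted by total time:
- Q8+Q6+Q2: time 24, value 88
- Q8+Q7+Q2: time 26, value 95
- Q9+Q6+Q2: time 28, value 80
- Q8+Q9+Q7: time 29, value 77
Minimum time: 24 min.

24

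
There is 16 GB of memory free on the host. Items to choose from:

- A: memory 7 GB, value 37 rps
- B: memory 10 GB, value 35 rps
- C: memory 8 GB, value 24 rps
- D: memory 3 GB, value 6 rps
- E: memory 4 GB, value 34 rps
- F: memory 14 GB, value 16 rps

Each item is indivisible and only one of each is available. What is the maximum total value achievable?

Check high-value combinations within 16 GB:
- A+D+E: memory 7+3+4=14, value 37+6+34=77
- A+E: memory 7+4=11, value 37+34=71
- B+E: memory 10+4=14, value 35+34=69
- C+D+E: memory 8+3+4=15, value 24+6+34=64
Best: 77 rps.

77 rps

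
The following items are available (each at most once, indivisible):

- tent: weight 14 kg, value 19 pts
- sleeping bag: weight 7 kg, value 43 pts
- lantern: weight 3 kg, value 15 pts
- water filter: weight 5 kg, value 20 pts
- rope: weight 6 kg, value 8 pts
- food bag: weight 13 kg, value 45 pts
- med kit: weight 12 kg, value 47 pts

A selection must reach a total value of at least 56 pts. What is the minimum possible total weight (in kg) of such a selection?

10

Subsets with value ≥ 56, sorted by total weight:
- sleeping bag+lantern: weight 10, value 58
- sleeping bag+water filter: weight 12, value 63
Minimum weight: 10 kg.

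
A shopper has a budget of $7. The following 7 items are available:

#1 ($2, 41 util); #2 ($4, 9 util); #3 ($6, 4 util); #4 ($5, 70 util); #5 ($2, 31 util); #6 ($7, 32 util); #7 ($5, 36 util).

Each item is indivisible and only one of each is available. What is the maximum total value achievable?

111 util

This is a 0/1 knapsack; check combinations near the capacity.
- #1+#4: cost 2+5=7, value 41+70=111
- #4+#5: cost 5+2=7, value 70+31=101
- #1+#7: cost 2+5=7, value 41+36=77
- #1+#5: cost 2+2=4, value 41+31=72
- #4: cost 5, value 70
Best: 111 util.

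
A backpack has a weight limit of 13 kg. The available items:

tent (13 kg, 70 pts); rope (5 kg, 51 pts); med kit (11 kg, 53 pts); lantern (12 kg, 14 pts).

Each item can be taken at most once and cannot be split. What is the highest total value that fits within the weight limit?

Check high-value combinations within 13 kg:
- tent: weight 13, value 70
- med kit: weight 11, value 53
- rope: weight 5, value 51
Best: 70 pts.

70 pts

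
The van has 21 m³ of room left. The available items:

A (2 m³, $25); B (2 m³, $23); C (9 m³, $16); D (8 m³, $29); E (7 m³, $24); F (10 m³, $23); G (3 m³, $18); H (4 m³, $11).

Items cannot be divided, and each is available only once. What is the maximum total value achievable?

This is a 0/1 knapsack; check combinations near the capacity.
- A+B+D+G+H: volume 2+2+8+3+4=19, value 25+23+29+18+11=106
- A+B+E+G+H: volume 2+2+7+3+4=18, value 25+23+24+18+11=101
- A+B+D+E: volume 2+2+8+7=19, value 25+23+29+24=101
Best: $106.

$106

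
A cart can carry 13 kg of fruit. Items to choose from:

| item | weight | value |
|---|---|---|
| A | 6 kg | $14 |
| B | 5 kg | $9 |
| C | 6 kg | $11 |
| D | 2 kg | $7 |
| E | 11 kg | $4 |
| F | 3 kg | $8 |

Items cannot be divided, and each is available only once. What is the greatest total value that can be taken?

Check high-value combinations within 13 kg:
- A+B+D: weight 6+5+2=13, value 14+9+7=30
- A+D+F: weight 6+2+3=11, value 14+7+8=29
- B+C+D: weight 5+6+2=13, value 9+11+7=27
- C+D+F: weight 6+2+3=11, value 11+7+8=26
Best: $30.

$30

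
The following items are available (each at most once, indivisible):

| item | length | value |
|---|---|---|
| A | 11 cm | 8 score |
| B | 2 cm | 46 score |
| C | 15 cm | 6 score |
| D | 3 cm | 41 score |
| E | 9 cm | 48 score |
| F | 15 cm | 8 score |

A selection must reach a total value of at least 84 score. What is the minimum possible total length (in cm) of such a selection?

Subsets with value ≥ 84, sorted by total length:
- B+D: length 5, value 87
- B+E: length 11, value 94
- D+E: length 12, value 89
- B+D+E: length 14, value 135
Minimum length: 5 cm.

5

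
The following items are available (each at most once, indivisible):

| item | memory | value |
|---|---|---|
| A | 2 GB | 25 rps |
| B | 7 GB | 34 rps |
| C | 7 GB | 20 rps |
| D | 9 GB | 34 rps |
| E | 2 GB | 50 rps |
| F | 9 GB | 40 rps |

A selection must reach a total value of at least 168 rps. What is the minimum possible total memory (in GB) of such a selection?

27

Subsets with value ≥ 168, sorted by total memory:
- A+B+C+E+F: memory 27, value 169
- A+B+D+E+F: memory 29, value 183
- A+C+D+E+F: memory 29, value 169
- B+C+D+E+F: memory 34, value 178
Minimum memory: 27 GB.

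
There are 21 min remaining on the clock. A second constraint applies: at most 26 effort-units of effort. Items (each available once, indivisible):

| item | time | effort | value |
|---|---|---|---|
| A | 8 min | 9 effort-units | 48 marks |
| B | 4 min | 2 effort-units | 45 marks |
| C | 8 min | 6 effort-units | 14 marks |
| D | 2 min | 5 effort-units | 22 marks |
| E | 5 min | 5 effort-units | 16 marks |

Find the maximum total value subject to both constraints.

Feasible sets respecting both limits:
- A+B+D+E: time 19, effort 21, value 131
- A+B+D: time 14, effort 16, value 115
- A+B+E: time 17, effort 16, value 109
- A+B+C: time 20, effort 17, value 107
Best: 131 marks.

131 marks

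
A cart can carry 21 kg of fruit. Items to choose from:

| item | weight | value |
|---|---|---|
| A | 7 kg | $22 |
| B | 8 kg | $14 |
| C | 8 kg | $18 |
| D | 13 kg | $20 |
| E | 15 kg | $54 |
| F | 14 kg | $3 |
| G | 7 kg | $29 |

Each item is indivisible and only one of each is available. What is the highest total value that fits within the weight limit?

Check high-value combinations within 21 kg:
- E: weight 15, value 54
- A+G: weight 7+7=14, value 22+29=51
- D+G: weight 13+7=20, value 20+29=49
Best: $54.

$54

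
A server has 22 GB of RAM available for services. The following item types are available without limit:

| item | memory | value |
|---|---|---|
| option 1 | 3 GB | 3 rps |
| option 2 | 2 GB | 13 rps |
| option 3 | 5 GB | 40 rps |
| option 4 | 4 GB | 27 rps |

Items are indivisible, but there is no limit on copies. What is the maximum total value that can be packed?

Best value-per-unit is option 3 at 40/5; filling with it alone gives 4×40 = 160.
Optimal mix: 1×option 2 + 4×option 3 → memory 22, value 173.

173 rps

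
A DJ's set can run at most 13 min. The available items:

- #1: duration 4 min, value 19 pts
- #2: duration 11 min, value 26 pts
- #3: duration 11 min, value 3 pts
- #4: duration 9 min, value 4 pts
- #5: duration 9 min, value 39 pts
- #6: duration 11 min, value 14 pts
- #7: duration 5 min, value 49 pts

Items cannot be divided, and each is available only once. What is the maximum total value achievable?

This is a 0/1 knapsack; check combinations near the capacity.
- #1+#7: duration 4+5=9, value 19+49=68
- #1+#5: duration 4+9=13, value 19+39=58
- #7: duration 5, value 49
Best: 68 pts.

68 pts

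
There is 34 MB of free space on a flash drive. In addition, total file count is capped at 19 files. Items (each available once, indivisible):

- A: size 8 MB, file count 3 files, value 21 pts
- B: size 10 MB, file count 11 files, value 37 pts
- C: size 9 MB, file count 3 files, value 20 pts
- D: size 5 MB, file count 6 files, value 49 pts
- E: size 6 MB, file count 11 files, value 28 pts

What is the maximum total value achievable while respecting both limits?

Feasible sets respecting both limits:
- A+C+D: size 22, file count 12, value 90
- B+D: size 15, file count 17, value 86
- A+B+C: size 27, file count 17, value 78
- D+E: size 11, file count 17, value 77
Best: 90 pts.

90 pts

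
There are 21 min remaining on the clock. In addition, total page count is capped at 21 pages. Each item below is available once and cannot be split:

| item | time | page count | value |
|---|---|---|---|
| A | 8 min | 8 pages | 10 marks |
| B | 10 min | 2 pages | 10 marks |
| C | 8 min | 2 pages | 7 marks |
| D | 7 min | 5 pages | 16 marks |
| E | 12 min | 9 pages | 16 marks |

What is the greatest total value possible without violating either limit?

32 marks

Feasible sets respecting both limits:
- D+E: time 19, page count 14, value 32
- A+D: time 15, page count 13, value 26
- B+D: time 17, page count 7, value 26
Best: 32 marks.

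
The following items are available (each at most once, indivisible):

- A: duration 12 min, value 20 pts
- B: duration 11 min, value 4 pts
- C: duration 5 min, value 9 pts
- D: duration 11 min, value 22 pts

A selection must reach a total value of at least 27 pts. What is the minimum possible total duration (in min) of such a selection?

16

Subsets with value ≥ 27, sorted by total duration:
- C+D: duration 16, value 31
- A+C: duration 17, value 29
Minimum duration: 16 min.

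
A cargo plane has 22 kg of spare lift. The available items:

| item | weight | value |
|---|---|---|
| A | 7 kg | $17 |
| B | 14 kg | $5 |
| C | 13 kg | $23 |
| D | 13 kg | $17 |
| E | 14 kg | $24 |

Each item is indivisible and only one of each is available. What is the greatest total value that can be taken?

$41

Check high-value combinations within 22 kg:
- A+E: weight 7+14=21, value 17+24=41
- A+C: weight 7+13=20, value 17+23=40
- A+D: weight 7+13=20, value 17+17=34
- E: weight 14, value 24
Best: $41.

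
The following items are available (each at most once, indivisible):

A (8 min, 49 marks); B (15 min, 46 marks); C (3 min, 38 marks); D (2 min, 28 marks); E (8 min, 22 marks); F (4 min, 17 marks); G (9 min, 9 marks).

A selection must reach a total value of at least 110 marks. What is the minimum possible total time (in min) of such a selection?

Subsets with value ≥ 110, sorted by total time:
- A+C+D: time 13, value 115
- A+C+D+F: time 17, value 132
- B+C+D: time 20, value 112
- A+C+D+E: time 21, value 137
Minimum time: 13 min.

13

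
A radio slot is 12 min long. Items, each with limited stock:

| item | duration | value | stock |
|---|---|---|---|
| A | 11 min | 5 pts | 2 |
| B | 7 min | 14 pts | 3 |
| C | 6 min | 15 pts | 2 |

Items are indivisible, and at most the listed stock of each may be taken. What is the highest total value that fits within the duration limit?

30 pts

Top feasible selections:
- 2×C: duration 12, value 30
- 1×C: duration 6, value 15
Best: 30 pts.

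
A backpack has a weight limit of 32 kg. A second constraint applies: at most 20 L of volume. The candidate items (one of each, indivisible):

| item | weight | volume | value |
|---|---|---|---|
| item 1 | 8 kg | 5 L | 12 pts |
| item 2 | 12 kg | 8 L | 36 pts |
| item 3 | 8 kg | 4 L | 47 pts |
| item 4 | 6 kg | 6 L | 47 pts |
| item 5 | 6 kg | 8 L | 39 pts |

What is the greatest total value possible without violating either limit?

133 pts

Feasible sets respecting both limits:
- item 3+item 4+item 5: weight 20, volume 18, value 133
- item 2+item 3+item 4: weight 26, volume 18, value 130
- item 2+item 3+item 5: weight 26, volume 20, value 122
- item 1+item 3+item 4: weight 22, volume 15, value 106
Best: 133 pts.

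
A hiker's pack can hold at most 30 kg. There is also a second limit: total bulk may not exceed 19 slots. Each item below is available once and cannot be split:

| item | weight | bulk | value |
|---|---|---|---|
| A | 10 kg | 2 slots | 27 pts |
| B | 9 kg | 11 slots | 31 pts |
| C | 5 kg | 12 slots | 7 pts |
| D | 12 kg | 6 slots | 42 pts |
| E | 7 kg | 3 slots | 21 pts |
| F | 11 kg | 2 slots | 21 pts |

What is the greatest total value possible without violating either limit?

90 pts

Feasible sets respecting both limits:
- A+D+E: weight 29, bulk 11, value 90
- D+E+F: weight 30, bulk 11, value 84
- A+B+E: weight 26, bulk 16, value 79
Best: 90 pts.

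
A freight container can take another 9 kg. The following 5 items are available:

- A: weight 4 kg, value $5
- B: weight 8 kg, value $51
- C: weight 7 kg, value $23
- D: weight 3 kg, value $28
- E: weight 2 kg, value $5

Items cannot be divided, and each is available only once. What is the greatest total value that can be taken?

This is a 0/1 knapsack; check combinations near the capacity.
- B: weight 8, value 51
- A+D+E: weight 4+3+2=9, value 5+28+5=38
- D+E: weight 3+2=5, value 28+5=33
- A+D: weight 4+3=7, value 5+28=33
- D: weight 3, value 28
Best: $51.

$51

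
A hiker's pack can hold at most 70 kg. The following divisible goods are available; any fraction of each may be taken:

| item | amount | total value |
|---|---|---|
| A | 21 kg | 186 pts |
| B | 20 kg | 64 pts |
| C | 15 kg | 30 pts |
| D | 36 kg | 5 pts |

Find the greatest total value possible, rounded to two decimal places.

Take in order of value per unit:
- A (186/21 per unit): all 21 → value 186, running total 186.00
- B (64/20 per unit): all 20 → value 64, running total 250.00
- C (30/15 per unit): all 15 → value 30, running total 280.00
- D (5/36 per unit): 14 of 36 → value 14×5/36 = 1.9444, running total 281.94
Total 281.94.

281.94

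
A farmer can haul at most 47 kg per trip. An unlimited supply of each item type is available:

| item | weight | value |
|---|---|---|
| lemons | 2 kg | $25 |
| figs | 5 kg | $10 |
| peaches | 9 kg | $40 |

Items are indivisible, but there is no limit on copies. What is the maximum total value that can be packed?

Best value-per-unit is lemons at 25/2, and filling with it alone uses weight 23×2=46. No mix of the others beats 23×25 = 575.

$575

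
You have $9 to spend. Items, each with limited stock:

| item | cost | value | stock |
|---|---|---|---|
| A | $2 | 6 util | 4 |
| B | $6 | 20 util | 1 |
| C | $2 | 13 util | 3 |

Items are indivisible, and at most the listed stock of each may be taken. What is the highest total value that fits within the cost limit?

45 util

Top feasible selections:
- 1×A + 3×C: cost 8, value 45
- 3×C: cost 6, value 39
Best: 45 util.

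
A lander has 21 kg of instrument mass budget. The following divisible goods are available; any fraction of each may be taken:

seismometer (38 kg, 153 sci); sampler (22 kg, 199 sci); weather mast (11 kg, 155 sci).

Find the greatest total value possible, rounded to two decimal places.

Take in order of value per unit:
- weather mast (155/11 per unit): all 11 → value 155, running total 155.00
- sampler (199/22 per unit): 10 of 22 → value 10×199/22 = 90.4545, running total 245.45
Total 245.45.

245.45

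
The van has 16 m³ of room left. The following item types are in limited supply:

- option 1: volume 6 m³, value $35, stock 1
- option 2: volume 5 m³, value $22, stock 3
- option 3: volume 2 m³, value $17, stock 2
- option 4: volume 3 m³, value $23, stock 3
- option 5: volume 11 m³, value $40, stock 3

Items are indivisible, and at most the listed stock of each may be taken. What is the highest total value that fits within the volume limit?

$115

Top feasible selections:
- 1×option 1 + 2×option 3 + 2×option 4: volume 16, value 115
- 1×option 2 + 1×option 3 + 3×option 4: volume 16, value 108
- 1×option 1 + 3×option 4: volume 15, value 104
Best: $115.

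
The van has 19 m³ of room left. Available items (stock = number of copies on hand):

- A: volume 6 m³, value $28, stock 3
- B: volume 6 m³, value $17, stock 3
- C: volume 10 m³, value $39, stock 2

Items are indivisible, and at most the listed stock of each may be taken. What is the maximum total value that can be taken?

Best selections within volume 19 and stock limits:
- 3×A: volume 18, value 84
- 2×A + 1×B: volume 18, value 73
- 1×A + 1×C: volume 16, value 67
Best: $84.

$84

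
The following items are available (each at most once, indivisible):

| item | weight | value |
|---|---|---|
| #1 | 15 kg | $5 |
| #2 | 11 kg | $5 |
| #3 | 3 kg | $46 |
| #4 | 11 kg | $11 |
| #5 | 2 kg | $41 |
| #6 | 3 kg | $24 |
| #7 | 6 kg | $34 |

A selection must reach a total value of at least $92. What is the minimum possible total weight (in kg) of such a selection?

Subsets with value ≥ 92, sorted by total weight:
- #3+#5+#6: weight 8, value 111
- #3+#5+#7: weight 11, value 121
- #5+#6+#7: weight 11, value 99
- #3+#6+#7: weight 12, value 104
Minimum weight: 8 kg.

8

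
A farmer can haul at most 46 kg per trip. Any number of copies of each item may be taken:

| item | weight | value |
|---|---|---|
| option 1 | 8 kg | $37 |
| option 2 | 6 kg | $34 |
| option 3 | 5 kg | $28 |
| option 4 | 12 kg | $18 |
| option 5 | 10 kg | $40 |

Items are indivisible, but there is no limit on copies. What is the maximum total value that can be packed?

Best value-per-unit is option 2 at 34/6; filling with it alone gives 7×34 = 238.
Optimal mix: 6×option 2 + 2×option 3 → weight 46, value 260.

$260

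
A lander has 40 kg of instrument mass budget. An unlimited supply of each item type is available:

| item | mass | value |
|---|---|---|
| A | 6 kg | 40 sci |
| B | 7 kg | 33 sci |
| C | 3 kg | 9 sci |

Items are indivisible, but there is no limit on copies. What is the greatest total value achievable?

Best value-per-unit is A at 40/6; filling with it alone gives 6×40 = 240.
Optimal mix: 6×A + 1×C → mass 39, value 249.

249 sci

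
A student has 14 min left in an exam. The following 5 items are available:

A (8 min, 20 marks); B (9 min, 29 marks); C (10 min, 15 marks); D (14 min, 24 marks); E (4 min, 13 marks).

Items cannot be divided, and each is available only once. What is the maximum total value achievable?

42 marks

Check high-value combinations within 14 min:
- B+E: time 9+4=13, value 29+13=42
- A+E: time 8+4=12, value 20+13=33
- B: time 9, value 29
- C+E: time 10+4=14, value 15+13=28
Best: 42 marks.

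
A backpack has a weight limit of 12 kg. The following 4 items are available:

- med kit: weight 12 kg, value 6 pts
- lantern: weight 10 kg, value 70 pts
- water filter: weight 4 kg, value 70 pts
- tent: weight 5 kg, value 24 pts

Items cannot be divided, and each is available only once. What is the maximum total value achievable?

This is a 0/1 knapsack; check combinations near the capacity.
- water filter+tent: weight 4+5=9, value 70+24=94
- water filter: weight 4, value 70
- lantern: weight 10, value 70
- tent: weight 5, value 24
Best: 94 pts.

94 pts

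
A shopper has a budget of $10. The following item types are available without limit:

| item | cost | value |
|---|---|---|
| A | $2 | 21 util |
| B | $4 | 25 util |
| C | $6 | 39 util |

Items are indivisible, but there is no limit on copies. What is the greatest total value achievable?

105 util

Best value-per-unit is A at 21/2, and filling with it alone uses cost 5×2=10. No mix of the others beats 5×21 = 105.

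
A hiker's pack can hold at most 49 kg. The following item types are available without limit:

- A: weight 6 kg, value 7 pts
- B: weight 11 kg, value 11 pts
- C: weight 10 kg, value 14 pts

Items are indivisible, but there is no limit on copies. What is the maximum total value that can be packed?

Best value-per-unit is C at 14/10; filling with it alone gives 4×14 = 56.
Optimal mix: 3×A + 3×C → weight 48, value 63.

63 pts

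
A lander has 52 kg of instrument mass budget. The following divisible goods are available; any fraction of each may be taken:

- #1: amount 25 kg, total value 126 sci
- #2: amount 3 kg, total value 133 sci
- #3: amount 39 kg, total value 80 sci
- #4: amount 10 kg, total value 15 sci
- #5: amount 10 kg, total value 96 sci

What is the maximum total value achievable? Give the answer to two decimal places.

383.72

Take in order of value per unit:
- #2 (133/3 per unit): all 3 → value 133, running total 133.00
- #5 (96/10 per unit): all 10 → value 96, running total 229.00
- #1 (126/25 per unit): all 25 → value 126, running total 355.00
- #3 (80/39 per unit): 14 of 39 → value 14×80/39 = 28.7179, running total 383.72
Total 383.72.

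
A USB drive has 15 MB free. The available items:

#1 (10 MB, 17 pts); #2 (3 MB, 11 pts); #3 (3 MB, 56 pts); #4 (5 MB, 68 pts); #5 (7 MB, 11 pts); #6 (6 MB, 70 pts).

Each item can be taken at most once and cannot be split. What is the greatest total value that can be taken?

Check high-value combinations within 15 MB:
- #3+#4+#6: size 3+5+6=14, value 56+68+70=194
- #2+#4+#6: size 3+5+6=14, value 11+68+70=149
- #4+#6: size 5+6=11, value 68+70=138
- #2+#3+#6: size 3+3+6=12, value 11+56+70=137
Best: 194 pts.

194 pts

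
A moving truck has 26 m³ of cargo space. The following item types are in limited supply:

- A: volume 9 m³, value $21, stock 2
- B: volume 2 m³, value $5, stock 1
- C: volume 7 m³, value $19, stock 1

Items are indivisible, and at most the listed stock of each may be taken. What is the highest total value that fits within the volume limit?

Best selections within volume 26 and stock limits:
- 2×A + 1×C: volume 25, value 61
- 2×A + 1×B: volume 20, value 47
- 1×A + 1×B + 1×C: volume 18, value 45
Best: $61.

$61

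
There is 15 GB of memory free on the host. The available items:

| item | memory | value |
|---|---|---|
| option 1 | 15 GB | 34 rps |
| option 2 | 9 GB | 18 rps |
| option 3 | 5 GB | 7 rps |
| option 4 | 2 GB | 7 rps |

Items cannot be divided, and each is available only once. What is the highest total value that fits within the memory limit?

34 rps

This is a 0/1 knapsack; check combinations near the capacity.
- option 1: memory 15, value 34
- option 2+option 4: memory 9+2=11, value 18+7=25
- option 2+option 3: memory 9+5=14, value 18+7=25
- option 2: memory 9, value 18
Best: 34 rps.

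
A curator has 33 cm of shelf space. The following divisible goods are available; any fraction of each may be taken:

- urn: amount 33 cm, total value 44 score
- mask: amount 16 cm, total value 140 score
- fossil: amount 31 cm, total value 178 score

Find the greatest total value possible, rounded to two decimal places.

237.61

Take in order of value per unit:
- mask (140/16 per unit): all 16 → value 140, running total 140.00
- fossil (178/31 per unit): 17 of 31 → value 17×178/31 = 97.6129, running total 237.61
Total 237.61.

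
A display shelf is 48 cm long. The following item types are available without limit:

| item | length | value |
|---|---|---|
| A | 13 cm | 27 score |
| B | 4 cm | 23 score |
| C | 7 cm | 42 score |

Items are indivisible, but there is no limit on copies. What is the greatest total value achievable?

Best value-per-unit is C at 42/7; filling with it alone gives 6×42 = 252.
Optimal mix: 5×B + 4×C → length 48, value 283.

283 score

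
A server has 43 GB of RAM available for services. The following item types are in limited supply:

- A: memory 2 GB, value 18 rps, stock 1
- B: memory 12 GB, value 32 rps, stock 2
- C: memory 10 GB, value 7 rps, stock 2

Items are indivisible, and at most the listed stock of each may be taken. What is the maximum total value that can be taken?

Top feasible selections:
- 1×A + 2×B + 1×C: memory 36, value 89
- 1×A + 2×B: memory 26, value 82
Best: 89 rps.

89 rps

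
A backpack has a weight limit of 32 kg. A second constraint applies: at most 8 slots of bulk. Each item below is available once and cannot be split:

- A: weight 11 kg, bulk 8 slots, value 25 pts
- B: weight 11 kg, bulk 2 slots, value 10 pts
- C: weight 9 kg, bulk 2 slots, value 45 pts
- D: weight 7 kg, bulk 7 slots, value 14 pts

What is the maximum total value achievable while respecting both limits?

Feasible sets respecting both limits:
- B+C: weight 20, bulk 4, value 55
- C: weight 9, bulk 2, value 45
- A: weight 11, bulk 8, value 25
Best: 55 pts.

55 pts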